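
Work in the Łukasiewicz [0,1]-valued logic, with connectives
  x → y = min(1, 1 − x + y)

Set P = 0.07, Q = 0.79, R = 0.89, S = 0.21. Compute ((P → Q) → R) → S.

0.32

P → Q = min(1, 1 − 0.07 + 0.79) = min(1, 1.72) = 1.00
(P → Q) → R = min(1, 1 − 1.00 + 0.89) = min(1, 0.89) = 0.89
((P → Q) → R) → S = min(1, 1 − 0.89 + 0.21) = min(1, 0.32) = 0.32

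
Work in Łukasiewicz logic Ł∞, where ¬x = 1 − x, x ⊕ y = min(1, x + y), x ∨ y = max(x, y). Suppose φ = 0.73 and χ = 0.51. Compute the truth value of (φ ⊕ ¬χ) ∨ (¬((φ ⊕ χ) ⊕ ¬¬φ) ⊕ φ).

1.00

¬χ = 1 − 0.51 = 0.49
φ ⊕ ¬χ = min(1, 0.73 + 0.49) = min(1, 1.22) = 1.00
φ ⊕ χ = min(1, 0.73 + 0.51) = min(1, 1.24) = 1.00
¬φ = 1 − 0.73 = 0.27
¬¬φ = 1 − 0.27 = 0.73
(φ ⊕ χ) ⊕ ¬¬φ = min(1, 1.00 + 0.73) = min(1, 1.73) = 1.00
¬((φ ⊕ χ) ⊕ ¬¬φ) = 1 − 1.00 = 0.00
¬((φ ⊕ χ) ⊕ ¬¬φ) ⊕ φ = min(1, 0.00 + 0.73) = min(1, 0.73) = 0.73
(φ ⊕ ¬χ) ∨ (¬((φ ⊕ χ) ⊕ ¬¬φ) ⊕ φ) = max(1.00, 0.73) = 1.00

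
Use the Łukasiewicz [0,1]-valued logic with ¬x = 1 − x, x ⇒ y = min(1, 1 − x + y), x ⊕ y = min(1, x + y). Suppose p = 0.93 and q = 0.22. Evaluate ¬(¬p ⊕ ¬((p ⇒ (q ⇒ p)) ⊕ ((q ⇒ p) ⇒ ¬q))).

0.93

¬p = 1 − 0.93 = 0.07
q ⇒ p = min(1, 1 − 0.22 + 0.93) = min(1, 1.71) = 1.00
p ⇒ (q ⇒ p) = min(1, 1 − 0.93 + 1.00) = min(1, 1.07) = 1.00
¬q = 1 − 0.22 = 0.78
(q ⇒ p) ⇒ ¬q = min(1, 1 − 1.00 + 0.78) = min(1, 0.78) = 0.78
(p ⇒ (q ⇒ p)) ⊕ ((q ⇒ p) ⇒ ¬q) = min(1, 1.00 + 0.78) = min(1, 1.78) = 1.00
¬((p ⇒ (q ⇒ p)) ⊕ ((q ⇒ p) ⇒ ¬q)) = 1 − 1.00 = 0.00
¬p ⊕ ¬((p ⇒ (q ⇒ p)) ⊕ ((q ⇒ p) ⇒ ¬q)) = min(1, 0.07 + 0.00) = min(1, 0.07) = 0.07
¬(¬p ⊕ ¬((p ⇒ (q ⇒ p)) ⊕ ((q ⇒ p) ⇒ ¬q))) = 1 − 0.07 = 0.93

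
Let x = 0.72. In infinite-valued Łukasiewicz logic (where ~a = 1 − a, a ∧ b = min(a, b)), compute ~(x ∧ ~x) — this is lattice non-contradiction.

~x = 1 − 0.72 = 0.28
x ∧ ~x = min(0.72, 0.28) = 0.28
~(x ∧ ~x) = 1 − 0.28 = 0.72
(The value 0.72 < 1 shows this instance is not satisfied; not a Ł∞-tautology — its value is 1 − min(a, 1−a).)

0.72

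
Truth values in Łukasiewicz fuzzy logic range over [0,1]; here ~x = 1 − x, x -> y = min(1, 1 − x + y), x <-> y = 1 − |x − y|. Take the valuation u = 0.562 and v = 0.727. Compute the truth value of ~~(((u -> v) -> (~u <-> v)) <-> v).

0.984

u -> v = min(1, 1 − 0.562 + 0.727) = min(1, 1.165) = 1.000
~u = 1 − 0.562 = 0.438
~u <-> v = 1 − |0.438 − 0.727| = 1 − 0.289 = 0.711
(u -> v) -> (~u <-> v) = min(1, 1 − 1.000 + 0.711) = min(1, 0.711) = 0.711
((u -> v) -> (~u <-> v)) <-> v = 1 − |0.711 − 0.727| = 1 − 0.016 = 0.984
~(((u -> v) -> (~u <-> v)) <-> v) = 1 − 0.984 = 0.016
~~(((u -> v) -> (~u <-> v)) <-> v) = 1 − 0.016 = 0.984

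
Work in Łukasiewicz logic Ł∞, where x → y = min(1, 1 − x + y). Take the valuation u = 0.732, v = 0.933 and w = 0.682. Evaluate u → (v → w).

v → w = min(1, 1 − 0.933 + 0.682) = min(1, 0.749) = 0.749
u → (v → w) = min(1, 1 − 0.732 + 0.749) = min(1, 1.017) = 1.000

1.000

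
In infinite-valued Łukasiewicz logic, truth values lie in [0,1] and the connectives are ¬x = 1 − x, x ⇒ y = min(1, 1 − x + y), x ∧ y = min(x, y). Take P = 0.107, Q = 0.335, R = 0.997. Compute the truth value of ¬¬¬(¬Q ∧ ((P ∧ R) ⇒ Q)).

¬Q = 1 − 0.335 = 0.665
P ∧ R = min(0.107, 0.997) = 0.107
(P ∧ R) ⇒ Q = min(1, 1 − 0.107 + 0.335) = min(1, 1.228) = 1.000
¬Q ∧ ((P ∧ R) ⇒ Q) = min(0.665, 1.000) = 0.665
¬(¬Q ∧ ((P ∧ R) ⇒ Q)) = 1 − 0.665 = 0.335
¬¬(¬Q ∧ ((P ∧ R) ⇒ Q)) = 1 − 0.335 = 0.665
¬¬¬(¬Q ∧ ((P ∧ R) ⇒ Q)) = 1 − 0.665 = 0.335

0.335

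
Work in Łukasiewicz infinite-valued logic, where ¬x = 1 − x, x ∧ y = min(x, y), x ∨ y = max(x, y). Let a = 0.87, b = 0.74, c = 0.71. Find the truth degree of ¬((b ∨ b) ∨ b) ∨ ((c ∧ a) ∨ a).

b ∨ b = max(0.74, 0.74) = 0.74
(b ∨ b) ∨ b = max(0.74, 0.74) = 0.74
¬((b ∨ b) ∨ b) = 1 − 0.74 = 0.26
c ∧ a = min(0.71, 0.87) = 0.71
(c ∧ a) ∨ a = max(0.71, 0.87) = 0.87
¬((b ∨ b) ∨ b) ∨ ((c ∧ a) ∨ a) = max(0.26, 0.87) = 0.87

0.87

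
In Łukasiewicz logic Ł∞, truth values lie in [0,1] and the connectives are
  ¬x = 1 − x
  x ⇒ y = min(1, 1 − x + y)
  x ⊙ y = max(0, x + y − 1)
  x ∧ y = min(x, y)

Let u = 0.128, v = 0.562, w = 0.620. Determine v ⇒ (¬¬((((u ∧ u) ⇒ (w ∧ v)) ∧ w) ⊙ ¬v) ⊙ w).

u ∧ u = min(0.128, 0.128) = 0.128
w ∧ v = min(0.620, 0.562) = 0.562
(u ∧ u) ⇒ (w ∧ v) = min(1, 1 − 0.128 + 0.562) = min(1, 1.434) = 1.000
((u ∧ u) ⇒ (w ∧ v)) ∧ w = min(1.000, 0.620) = 0.620
¬v = 1 − 0.562 = 0.438
(((u ∧ u) ⇒ (w ∧ v)) ∧ w) ⊙ ¬v = max(0, 0.620 + 0.438 − 1) = max(0, 0.058) = 0.058
¬((((u ∧ u) ⇒ (w ∧ v)) ∧ w) ⊙ ¬v) = 1 − 0.058 = 0.942
¬¬((((u ∧ u) ⇒ (w ∧ v)) ∧ w) ⊙ ¬v) = 1 − 0.942 = 0.058
¬¬((((u ∧ u) ⇒ (w ∧ v)) ∧ w) ⊙ ¬v) ⊙ w = max(0, 0.058 + 0.620 − 1) = max(0, -0.322) = 0.000
v ⇒ (¬¬((((u ∧ u) ⇒ (w ∧ v)) ∧ w) ⊙ ¬v) ⊙ w) = min(1, 1 − 0.562 + 0.000) = min(1, 0.438) = 0.438

0.438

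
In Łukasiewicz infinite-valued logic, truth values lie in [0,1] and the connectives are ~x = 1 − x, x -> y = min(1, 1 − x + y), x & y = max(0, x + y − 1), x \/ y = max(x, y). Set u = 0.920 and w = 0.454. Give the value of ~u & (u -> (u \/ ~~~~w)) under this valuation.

~u = 1 − 0.920 = 0.080
~w = 1 − 0.454 = 0.546
~~w = 1 − 0.546 = 0.454
~~~w = 1 − 0.454 = 0.546
~~~~w = 1 − 0.546 = 0.454
u \/ ~~~~w = max(0.920, 0.454) = 0.920
u -> (u \/ ~~~~w) = min(1, 1 − 0.920 + 0.920) = min(1, 1.000) = 1.000
~u & (u -> (u \/ ~~~~w)) = max(0, 0.080 + 1.000 − 1) = max(0, 0.080) = 0.080

0.080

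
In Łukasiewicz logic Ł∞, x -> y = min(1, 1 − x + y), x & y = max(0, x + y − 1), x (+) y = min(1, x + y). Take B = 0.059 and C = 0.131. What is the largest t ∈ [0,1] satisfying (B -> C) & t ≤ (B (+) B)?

0.118

B -> C = min(1, 1 − 0.059 + 0.131) = min(1, 1.072) = 1.000
So the left factor is B -> C = 1.000.
B (+) B = min(1, 0.059 + 0.059) = min(1, 0.118) = 0.118
So the right-hand bound is B (+) B = 0.118.
The residuum of the Łukasiewicz t-norm gives the supremum: min(1, 1 − 1.000 + 0.118).
1 − 1.000 + 0.118 = 0.118, so t = min(1, 0.118) = 0.118.
Check: 1.000 & 0.118 = max(0, 0.118) = 0.118 ≤ 0.118.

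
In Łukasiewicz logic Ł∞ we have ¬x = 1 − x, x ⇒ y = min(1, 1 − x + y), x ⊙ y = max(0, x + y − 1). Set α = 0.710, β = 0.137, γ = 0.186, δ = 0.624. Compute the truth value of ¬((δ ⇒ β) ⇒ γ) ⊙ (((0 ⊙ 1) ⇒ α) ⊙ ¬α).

δ ⇒ β = min(1, 1 − 0.624 + 0.137) = min(1, 0.513) = 0.513
(δ ⇒ β) ⇒ γ = min(1, 1 − 0.513 + 0.186) = min(1, 0.673) = 0.673
¬((δ ⇒ β) ⇒ γ) = 1 − 0.673 = 0.327
0 ⊙ 1 = max(0, 0.000 + 1.000 − 1) = max(0, 0.000) = 0.000
(0 ⊙ 1) ⇒ α = min(1, 1 − 0.000 + 0.710) = min(1, 1.710) = 1.000
¬α = 1 − 0.710 = 0.290
((0 ⊙ 1) ⇒ α) ⊙ ¬α = max(0, 1.000 + 0.290 − 1) = max(0, 0.290) = 0.290
¬((δ ⇒ β) ⇒ γ) ⊙ (((0 ⊙ 1) ⇒ α) ⊙ ¬α) = max(0, 0.327 + 0.290 − 1) = max(0, -0.383) = 0.000

0.000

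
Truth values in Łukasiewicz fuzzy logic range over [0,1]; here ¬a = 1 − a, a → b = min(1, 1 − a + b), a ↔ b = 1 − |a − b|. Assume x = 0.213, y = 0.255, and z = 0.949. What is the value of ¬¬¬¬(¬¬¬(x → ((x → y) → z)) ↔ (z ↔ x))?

x → y = min(1, 1 − 0.213 + 0.255) = min(1, 1.042) = 1.000
(x → y) → z = min(1, 1 − 1.000 + 0.949) = min(1, 0.949) = 0.949
x → ((x → y) → z) = min(1, 1 − 0.213 + 0.949) = min(1, 1.736) = 1.000
¬(x → ((x → y) → z)) = 1 − 1.000 = 0.000
¬¬(x → ((x → y) → z)) = 1 − 0.000 = 1.000
¬¬¬(x → ((x → y) → z)) = 1 − 1.000 = 0.000
z ↔ x = 1 − |0.949 − 0.213| = 1 − 0.736 = 0.264
¬¬¬(x → ((x → y) → z)) ↔ (z ↔ x) = 1 − |0.000 − 0.264| = 1 − 0.264 = 0.736
¬(¬¬¬(x → ((x → y) → z)) ↔ (z ↔ x)) = 1 − 0.736 = 0.264
¬¬(¬¬¬(x → ((x → y) → z)) ↔ (z ↔ x)) = 1 − 0.264 = 0.736
¬¬¬(¬¬¬(x → ((x → y) → z)) ↔ (z ↔ x)) = 1 − 0.736 = 0.264
¬¬¬¬(¬¬¬(x → ((x → y) → z)) ↔ (z ↔ x)) = 1 − 0.264 = 0.736

0.736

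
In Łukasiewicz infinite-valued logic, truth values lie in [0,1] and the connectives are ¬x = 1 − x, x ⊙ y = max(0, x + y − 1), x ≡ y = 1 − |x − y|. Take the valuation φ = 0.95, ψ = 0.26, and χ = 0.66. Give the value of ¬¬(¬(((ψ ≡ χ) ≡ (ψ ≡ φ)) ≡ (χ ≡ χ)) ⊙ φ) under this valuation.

0.24

ψ ≡ χ = 1 − |0.26 − 0.66| = 1 − 0.40 = 0.60
ψ ≡ φ = 1 − |0.26 − 0.95| = 1 − 0.69 = 0.31
(ψ ≡ χ) ≡ (ψ ≡ φ) = 1 − |0.60 − 0.31| = 1 − 0.29 = 0.71
χ ≡ χ = 1 − |0.66 − 0.66| = 1 − 0.00 = 1.00
((ψ ≡ χ) ≡ (ψ ≡ φ)) ≡ (χ ≡ χ) = 1 − |0.71 − 1.00| = 1 − 0.29 = 0.71
¬(((ψ ≡ χ) ≡ (ψ ≡ φ)) ≡ (χ ≡ χ)) = 1 − 0.71 = 0.29
¬(((ψ ≡ χ) ≡ (ψ ≡ φ)) ≡ (χ ≡ χ)) ⊙ φ = max(0, 0.29 + 0.95 − 1) = max(0, 0.24) = 0.24
¬(¬(((ψ ≡ χ) ≡ (ψ ≡ φ)) ≡ (χ ≡ χ)) ⊙ φ) = 1 − 0.24 = 0.76
¬¬(¬(((ψ ≡ χ) ≡ (ψ ≡ φ)) ≡ (χ ≡ χ)) ⊙ φ) = 1 − 0.76 = 0.24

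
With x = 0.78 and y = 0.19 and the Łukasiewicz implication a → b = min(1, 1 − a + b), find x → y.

0.41

x → y = min(1, 1 − 0.78 + 0.19) = min(1, 0.41) = 0.41
For comparison, the Gödel implication (1 if a ≤ b else b) would give 0.19.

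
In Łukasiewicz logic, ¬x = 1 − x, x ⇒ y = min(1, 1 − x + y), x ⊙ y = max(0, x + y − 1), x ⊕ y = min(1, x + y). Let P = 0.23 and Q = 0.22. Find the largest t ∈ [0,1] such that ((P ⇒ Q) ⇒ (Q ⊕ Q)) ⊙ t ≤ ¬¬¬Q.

P ⇒ Q = min(1, 1 − 0.23 + 0.22) = min(1, 0.99) = 0.99
Q ⊕ Q = min(1, 0.22 + 0.22) = min(1, 0.44) = 0.44
(P ⇒ Q) ⇒ (Q ⊕ Q) = min(1, 1 − 0.99 + 0.44) = min(1, 0.45) = 0.45
So the left factor is (P ⇒ Q) ⇒ (Q ⊕ Q) = 0.45.
¬Q = 1 − 0.22 = 0.78
¬¬Q = 1 − 0.78 = 0.22
¬¬¬Q = 1 − 0.22 = 0.78
So the right-hand bound is ¬¬¬Q = 0.78.
The residuum of the Łukasiewicz t-norm gives the supremum: min(1, 1 − 0.45 + 0.78).
1 − 0.45 + 0.78 = 1.33, so t = min(1, 1.33) = 1.00.
Check: 0.45 ⊙ 1.00 = max(0, 0.45) = 0.45 ≤ 0.78.

1.00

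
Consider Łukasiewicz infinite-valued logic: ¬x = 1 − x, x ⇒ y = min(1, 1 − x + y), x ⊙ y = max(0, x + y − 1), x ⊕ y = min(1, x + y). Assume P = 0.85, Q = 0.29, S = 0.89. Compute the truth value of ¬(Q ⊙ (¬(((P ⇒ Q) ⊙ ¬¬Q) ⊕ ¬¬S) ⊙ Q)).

1.00

P ⇒ Q = min(1, 1 − 0.85 + 0.29) = min(1, 0.44) = 0.44
¬Q = 1 − 0.29 = 0.71
¬¬Q = 1 − 0.71 = 0.29
(P ⇒ Q) ⊙ ¬¬Q = max(0, 0.44 + 0.29 − 1) = max(0, -0.27) = 0.00
¬S = 1 − 0.89 = 0.11
¬¬S = 1 − 0.11 = 0.89
((P ⇒ Q) ⊙ ¬¬Q) ⊕ ¬¬S = min(1, 0.00 + 0.89) = min(1, 0.89) = 0.89
¬(((P ⇒ Q) ⊙ ¬¬Q) ⊕ ¬¬S) = 1 − 0.89 = 0.11
¬(((P ⇒ Q) ⊙ ¬¬Q) ⊕ ¬¬S) ⊙ Q = max(0, 0.11 + 0.29 − 1) = max(0, -0.60) = 0.00
Q ⊙ (¬(((P ⇒ Q) ⊙ ¬¬Q) ⊕ ¬¬S) ⊙ Q) = max(0, 0.29 + 0.00 − 1) = max(0, -0.71) = 0.00
¬(Q ⊙ (¬(((P ⇒ Q) ⊙ ¬¬Q) ⊕ ¬¬S) ⊙ Q)) = 1 − 0.00 = 1.00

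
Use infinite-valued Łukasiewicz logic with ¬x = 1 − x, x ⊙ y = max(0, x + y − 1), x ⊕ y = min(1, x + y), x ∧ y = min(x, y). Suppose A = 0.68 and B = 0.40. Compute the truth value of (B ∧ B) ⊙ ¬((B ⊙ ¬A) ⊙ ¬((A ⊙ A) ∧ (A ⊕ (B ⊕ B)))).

0.40

B ∧ B = min(0.40, 0.40) = 0.40
¬A = 1 − 0.68 = 0.32
B ⊙ ¬A = max(0, 0.40 + 0.32 − 1) = max(0, -0.28) = 0.00
A ⊙ A = max(0, 0.68 + 0.68 − 1) = max(0, 0.36) = 0.36
B ⊕ B = min(1, 0.40 + 0.40) = min(1, 0.80) = 0.80
A ⊕ (B ⊕ B) = min(1, 0.68 + 0.80) = min(1, 1.48) = 1.00
(A ⊙ A) ∧ (A ⊕ (B ⊕ B)) = min(0.36, 1.00) = 0.36
¬((A ⊙ A) ∧ (A ⊕ (B ⊕ B))) = 1 − 0.36 = 0.64
(B ⊙ ¬A) ⊙ ¬((A ⊙ A) ∧ (A ⊕ (B ⊕ B))) = max(0, 0.00 + 0.64 − 1) = max(0, -0.36) = 0.00
¬((B ⊙ ¬A) ⊙ ¬((A ⊙ A) ∧ (A ⊕ (B ⊕ B)))) = 1 − 0.00 = 1.00
(B ∧ B) ⊙ ¬((B ⊙ ¬A) ⊙ ¬((A ⊙ A) ∧ (A ⊕ (B ⊕ B)))) = max(0, 0.40 + 1.00 − 1) = max(0, 0.40) = 0.40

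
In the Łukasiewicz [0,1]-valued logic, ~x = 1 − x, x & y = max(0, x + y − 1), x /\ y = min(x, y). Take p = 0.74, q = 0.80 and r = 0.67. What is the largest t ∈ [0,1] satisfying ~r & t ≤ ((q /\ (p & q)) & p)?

~r = 1 − 0.67 = 0.33
So the left factor is ~r = 0.33.
p & q = max(0, 0.74 + 0.80 − 1) = max(0, 0.54) = 0.54
q /\ (p & q) = min(0.80, 0.54) = 0.54
(q /\ (p & q)) & p = max(0, 0.54 + 0.74 − 1) = max(0, 0.28) = 0.28
So the right-hand bound is (q /\ (p & q)) & p = 0.28.
The residuum of the Łukasiewicz t-norm gives the supremum: min(1, 1 − 0.33 + 0.28).
1 − 0.33 + 0.28 = 0.95, so t = min(1, 0.95) = 0.95.
Check: 0.33 & 0.95 = max(0, 0.28) = 0.28 ≤ 0.28.

0.95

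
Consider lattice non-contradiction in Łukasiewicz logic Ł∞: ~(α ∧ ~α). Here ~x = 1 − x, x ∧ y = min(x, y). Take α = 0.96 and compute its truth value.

~α = 1 − 0.96 = 0.04
α ∧ ~α = min(0.96, 0.04) = 0.04
~(α ∧ ~α) = 1 − 0.04 = 0.96
(The value 0.96 < 1 shows this instance is not satisfied; not a Ł∞-tautology — its value is 1 − min(a, 1−a).)

0.96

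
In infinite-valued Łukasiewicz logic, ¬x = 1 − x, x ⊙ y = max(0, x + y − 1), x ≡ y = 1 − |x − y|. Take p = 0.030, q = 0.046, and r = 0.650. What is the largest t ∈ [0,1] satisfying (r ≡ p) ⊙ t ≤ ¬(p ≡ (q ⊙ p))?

r ≡ p = 1 − |0.650 − 0.030| = 1 − 0.620 = 0.380
So the left factor is r ≡ p = 0.380.
q ⊙ p = max(0, 0.046 + 0.030 − 1) = max(0, -0.924) = 0.000
p ≡ (q ⊙ p) = 1 − |0.030 − 0.000| = 1 − 0.030 = 0.970
¬(p ≡ (q ⊙ p)) = 1 − 0.970 = 0.030
So the right-hand bound is ¬(p ≡ (q ⊙ p)) = 0.030.
The residuum of the Łukasiewicz t-norm gives the supremum: min(1, 1 − 0.380 + 0.030).
1 − 0.380 + 0.030 = 0.650, so t = min(1, 0.650) = 0.650.
Check: 0.380 ⊙ 0.650 = max(0, 0.030) = 0.030 ≤ 0.030.

0.650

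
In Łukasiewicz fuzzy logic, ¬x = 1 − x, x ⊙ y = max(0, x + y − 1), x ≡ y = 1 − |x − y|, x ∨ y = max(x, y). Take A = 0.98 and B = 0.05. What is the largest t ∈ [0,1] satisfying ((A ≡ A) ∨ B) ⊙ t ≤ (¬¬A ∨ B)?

A ≡ A = 1 − |0.98 − 0.98| = 1 − 0.00 = 1.00
(A ≡ A) ∨ B = max(1.00, 0.05) = 1.00
So the left factor is (A ≡ A) ∨ B = 1.00.
¬A = 1 − 0.98 = 0.02
¬¬A = 1 − 0.02 = 0.98
¬¬A ∨ B = max(0.98, 0.05) = 0.98
So the right-hand bound is ¬¬A ∨ B = 0.98.
The residuum of the Łukasiewicz t-norm gives the supremum: min(1, 1 − 1.00 + 0.98).
1 − 1.00 + 0.98 = 0.98, so t = min(1, 0.98) = 0.98.
Check: 1.00 ⊙ 0.98 = max(0, 0.98) = 0.98 ≤ 0.98.

0.98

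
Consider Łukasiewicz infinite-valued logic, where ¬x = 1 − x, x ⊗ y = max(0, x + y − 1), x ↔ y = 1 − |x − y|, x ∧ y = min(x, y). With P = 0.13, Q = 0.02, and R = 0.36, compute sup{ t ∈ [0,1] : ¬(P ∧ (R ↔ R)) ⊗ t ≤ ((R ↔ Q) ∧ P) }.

R ↔ R = 1 − |0.36 − 0.36| = 1 − 0.00 = 1.00
P ∧ (R ↔ R) = min(0.13, 1.00) = 0.13
¬(P ∧ (R ↔ R)) = 1 − 0.13 = 0.87
So the left factor is ¬(P ∧ (R ↔ R)) = 0.87.
R ↔ Q = 1 − |0.36 − 0.02| = 1 − 0.34 = 0.66
(R ↔ Q) ∧ P = min(0.66, 0.13) = 0.13
So the right-hand bound is (R ↔ Q) ∧ P = 0.13.
The residuum of the Łukasiewicz t-norm gives the supremum: min(1, 1 − 0.87 + 0.13).
1 − 0.87 + 0.13 = 0.26, so t = min(1, 0.26) = 0.26.
Check: 0.87 ⊗ 0.26 = max(0, 0.13) = 0.13 ≤ 0.13.

0.26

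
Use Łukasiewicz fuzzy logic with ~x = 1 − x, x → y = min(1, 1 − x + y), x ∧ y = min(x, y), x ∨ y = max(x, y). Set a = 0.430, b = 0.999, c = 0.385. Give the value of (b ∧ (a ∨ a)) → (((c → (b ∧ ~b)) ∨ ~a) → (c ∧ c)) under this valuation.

a ∨ a = max(0.430, 0.430) = 0.430
b ∧ (a ∨ a) = min(0.999, 0.430) = 0.430
~b = 1 − 0.999 = 0.001
b ∧ ~b = min(0.999, 0.001) = 0.001
c → (b ∧ ~b) = min(1, 1 − 0.385 + 0.001) = min(1, 0.616) = 0.616
~a = 1 − 0.430 = 0.570
(c → (b ∧ ~b)) ∨ ~a = max(0.616, 0.570) = 0.616
c ∧ c = min(0.385, 0.385) = 0.385
((c → (b ∧ ~b)) ∨ ~a) → (c ∧ c) = min(1, 1 − 0.616 + 0.385) = min(1, 0.769) = 0.769
(b ∧ (a ∨ a)) → (((c → (b ∧ ~b)) ∨ ~a) → (c ∧ c)) = min(1, 1 − 0.430 + 0.769) = min(1, 1.339) = 1.000

1.000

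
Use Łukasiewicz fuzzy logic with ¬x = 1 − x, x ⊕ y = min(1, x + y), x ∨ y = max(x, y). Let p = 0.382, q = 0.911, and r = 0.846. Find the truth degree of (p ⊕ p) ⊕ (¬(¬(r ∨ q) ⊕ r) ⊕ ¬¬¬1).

p ⊕ p = min(1, 0.382 + 0.382) = min(1, 0.764) = 0.764
r ∨ q = max(0.846, 0.911) = 0.911
¬(r ∨ q) = 1 − 0.911 = 0.089
¬(r ∨ q) ⊕ r = min(1, 0.089 + 0.846) = min(1, 0.935) = 0.935
¬(¬(r ∨ q) ⊕ r) = 1 − 0.935 = 0.065
¬1 = 1 − 1.000 = 0.000
¬¬1 = 1 − 0.000 = 1.000
¬¬¬1 = 1 − 1.000 = 0.000
¬(¬(r ∨ q) ⊕ r) ⊕ ¬¬¬1 = min(1, 0.065 + 0.000) = min(1, 0.065) = 0.065
(p ⊕ p) ⊕ (¬(¬(r ∨ q) ⊕ r) ⊕ ¬¬¬1) = min(1, 0.764 + 0.065) = min(1, 0.829) = 0.829

0.829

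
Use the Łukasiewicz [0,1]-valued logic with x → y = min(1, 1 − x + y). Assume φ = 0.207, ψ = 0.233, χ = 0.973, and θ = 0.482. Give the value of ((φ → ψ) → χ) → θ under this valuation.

φ → ψ = min(1, 1 − 0.207 + 0.233) = min(1, 1.026) = 1.000
(φ → ψ) → χ = min(1, 1 − 1.000 + 0.973) = min(1, 0.973) = 0.973
((φ → ψ) → χ) → θ = min(1, 1 − 0.973 + 0.482) = min(1, 0.509) = 0.509

0.509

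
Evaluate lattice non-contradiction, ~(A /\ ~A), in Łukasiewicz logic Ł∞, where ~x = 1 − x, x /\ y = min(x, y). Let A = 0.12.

~A = 1 − 0.12 = 0.88
A /\ ~A = min(0.12, 0.88) = 0.12
~(A /\ ~A) = 1 − 0.12 = 0.88
(The value 0.88 < 1 shows this instance is not satisfied; not a Ł∞-tautology — its value is 1 − min(a, 1−a).)

0.88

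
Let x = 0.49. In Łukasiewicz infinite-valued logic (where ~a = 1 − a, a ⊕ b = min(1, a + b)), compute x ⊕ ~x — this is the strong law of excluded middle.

1.00

~x = 1 − 0.49 = 0.51
x ⊕ ~x = min(1, 0.49 + 0.51) = min(1, 1.00) = 1.00
(As expected: always 1 in Ł∞ since a ⊕ (1−a) = 1.)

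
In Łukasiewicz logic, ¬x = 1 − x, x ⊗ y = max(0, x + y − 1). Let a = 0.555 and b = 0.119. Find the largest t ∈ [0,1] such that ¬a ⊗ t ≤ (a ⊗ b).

0.555

¬a = 1 − 0.555 = 0.445
So the left factor is ¬a = 0.445.
a ⊗ b = max(0, 0.555 + 0.119 − 1) = max(0, -0.326) = 0.000
So the right-hand bound is a ⊗ b = 0.000.
The residuum of the Łukasiewicz t-norm gives the supremum: min(1, 1 − 0.445 + 0.000).
1 − 0.445 + 0.000 = 0.555, so t = min(1, 0.555) = 0.555.
Check: 0.445 ⊗ 0.555 = max(0, 0.000) = 0.000 ≤ 0.000.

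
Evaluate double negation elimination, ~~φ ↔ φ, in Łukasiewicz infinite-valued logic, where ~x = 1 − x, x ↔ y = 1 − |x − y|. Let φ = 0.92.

1.00

~φ = 1 − 0.92 = 0.08
~~φ = 1 − 0.08 = 0.92
~~φ ↔ φ = 1 − |0.92 − 0.92| = 1 − 0.00 = 1.00
(As expected: always 1 in Ł∞ since negation is involutive.)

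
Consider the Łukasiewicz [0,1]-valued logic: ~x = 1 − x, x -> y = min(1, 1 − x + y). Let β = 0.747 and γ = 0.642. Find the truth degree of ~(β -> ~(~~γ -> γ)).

0.747

~γ = 1 − 0.642 = 0.358
~~γ = 1 − 0.358 = 0.642
~~γ -> γ = min(1, 1 − 0.642 + 0.642) = min(1, 1.000) = 1.000
~(~~γ -> γ) = 1 − 1.000 = 0.000
β -> ~(~~γ -> γ) = min(1, 1 − 0.747 + 0.000) = min(1, 0.253) = 0.253
~(β -> ~(~~γ -> γ)) = 1 − 0.253 = 0.747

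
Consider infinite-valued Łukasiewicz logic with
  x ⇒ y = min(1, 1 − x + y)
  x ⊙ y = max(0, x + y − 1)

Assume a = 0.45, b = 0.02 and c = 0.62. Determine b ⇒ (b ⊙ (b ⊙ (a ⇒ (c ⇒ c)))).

c ⇒ c = min(1, 1 − 0.62 + 0.62) = min(1, 1.00) = 1.00
a ⇒ (c ⇒ c) = min(1, 1 − 0.45 + 1.00) = min(1, 1.55) = 1.00
b ⊙ (a ⇒ (c ⇒ c)) = max(0, 0.02 + 1.00 − 1) = max(0, 0.02) = 0.02
b ⊙ (b ⊙ (a ⇒ (c ⇒ c))) = max(0, 0.02 + 0.02 − 1) = max(0, -0.96) = 0.00
b ⇒ (b ⊙ (b ⊙ (a ⇒ (c ⇒ c)))) = min(1, 1 − 0.02 + 0.00) = min(1, 0.98) = 0.98

0.98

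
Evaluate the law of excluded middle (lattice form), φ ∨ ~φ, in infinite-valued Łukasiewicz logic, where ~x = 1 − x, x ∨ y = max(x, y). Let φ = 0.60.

~φ = 1 − 0.60 = 0.40
φ ∨ ~φ = max(0.60, 0.40) = 0.60
(The value 0.60 < 1 shows this instance is not satisfied; not a Ł∞-tautology — its value is max(a, 1−a).)

0.60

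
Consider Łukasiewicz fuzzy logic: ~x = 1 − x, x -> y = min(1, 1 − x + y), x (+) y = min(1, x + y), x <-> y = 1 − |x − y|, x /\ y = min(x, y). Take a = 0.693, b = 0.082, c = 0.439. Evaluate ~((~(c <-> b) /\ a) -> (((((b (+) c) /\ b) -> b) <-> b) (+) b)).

c <-> b = 1 − |0.439 − 0.082| = 1 − 0.357 = 0.643
~(c <-> b) = 1 − 0.643 = 0.357
~(c <-> b) /\ a = min(0.357, 0.693) = 0.357
b (+) c = min(1, 0.082 + 0.439) = min(1, 0.521) = 0.521
(b (+) c) /\ b = min(0.521, 0.082) = 0.082
((b (+) c) /\ b) -> b = min(1, 1 − 0.082 + 0.082) = min(1, 1.000) = 1.000
(((b (+) c) /\ b) -> b) <-> b = 1 − |1.000 − 0.082| = 1 − 0.918 = 0.082
((((b (+) c) /\ b) -> b) <-> b) (+) b = min(1, 0.082 + 0.082) = min(1, 0.164) = 0.164
(~(c <-> b) /\ a) -> (((((b (+) c) /\ b) -> b) <-> b) (+) b) = min(1, 1 − 0.357 + 0.164) = min(1, 0.807) = 0.807
~((~(c <-> b) /\ a) -> (((((b (+) c) /\ b) -> b) <-> b) (+) b)) = 1 − 0.807 = 0.193

0.193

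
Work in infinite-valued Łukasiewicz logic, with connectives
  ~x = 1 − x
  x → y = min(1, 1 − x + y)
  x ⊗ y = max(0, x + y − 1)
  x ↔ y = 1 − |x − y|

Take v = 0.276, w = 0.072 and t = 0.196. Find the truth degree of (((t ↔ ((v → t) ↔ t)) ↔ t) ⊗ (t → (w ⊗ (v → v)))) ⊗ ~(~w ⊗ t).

v → t = min(1, 1 − 0.276 + 0.196) = min(1, 0.920) = 0.920
(v → t) ↔ t = 1 − |0.920 − 0.196| = 1 − 0.724 = 0.276
t ↔ ((v → t) ↔ t) = 1 − |0.196 − 0.276| = 1 − 0.080 = 0.920
(t ↔ ((v → t) ↔ t)) ↔ t = 1 − |0.920 − 0.196| = 1 − 0.724 = 0.276
v → v = min(1, 1 − 0.276 + 0.276) = min(1, 1.000) = 1.000
w ⊗ (v → v) = max(0, 0.072 + 1.000 − 1) = max(0, 0.072) = 0.072
t → (w ⊗ (v → v)) = min(1, 1 − 0.196 + 0.072) = min(1, 0.876) = 0.876
((t ↔ ((v → t) ↔ t)) ↔ t) ⊗ (t → (w ⊗ (v → v))) = max(0, 0.276 + 0.876 − 1) = max(0, 0.152) = 0.152
~w = 1 − 0.072 = 0.928
~w ⊗ t = max(0, 0.928 + 0.196 − 1) = max(0, 0.124) = 0.124
~(~w ⊗ t) = 1 − 0.124 = 0.876
(((t ↔ ((v → t) ↔ t)) ↔ t) ⊗ (t → (w ⊗ (v → v)))) ⊗ ~(~w ⊗ t) = max(0, 0.152 + 0.876 − 1) = max(0, 0.028) = 0.028

0.028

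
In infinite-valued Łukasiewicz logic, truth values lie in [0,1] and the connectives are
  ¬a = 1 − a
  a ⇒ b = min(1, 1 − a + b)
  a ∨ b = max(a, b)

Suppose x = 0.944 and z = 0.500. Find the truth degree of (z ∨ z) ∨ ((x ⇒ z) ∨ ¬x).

z ∨ z = max(0.500, 0.500) = 0.500
x ⇒ z = min(1, 1 − 0.944 + 0.500) = min(1, 0.556) = 0.556
¬x = 1 − 0.944 = 0.056
(x ⇒ z) ∨ ¬x = max(0.556, 0.056) = 0.556
(z ∨ z) ∨ ((x ⇒ z) ∨ ¬x) = max(0.500, 0.556) = 0.556

0.556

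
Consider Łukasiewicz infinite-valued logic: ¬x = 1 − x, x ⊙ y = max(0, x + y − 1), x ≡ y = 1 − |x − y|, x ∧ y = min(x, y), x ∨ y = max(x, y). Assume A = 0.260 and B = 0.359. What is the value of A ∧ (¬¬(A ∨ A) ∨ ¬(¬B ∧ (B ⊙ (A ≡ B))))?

A ∨ A = max(0.260, 0.260) = 0.260
¬(A ∨ A) = 1 − 0.260 = 0.740
¬¬(A ∨ A) = 1 − 0.740 = 0.260
¬B = 1 − 0.359 = 0.641
A ≡ B = 1 − |0.260 − 0.359| = 1 − 0.099 = 0.901
B ⊙ (A ≡ B) = max(0, 0.359 + 0.901 − 1) = max(0, 0.260) = 0.260
¬B ∧ (B ⊙ (A ≡ B)) = min(0.641, 0.260) = 0.260
¬(¬B ∧ (B ⊙ (A ≡ B))) = 1 − 0.260 = 0.740
¬¬(A ∨ A) ∨ ¬(¬B ∧ (B ⊙ (A ≡ B))) = max(0.260, 0.740) = 0.740
A ∧ (¬¬(A ∨ A) ∨ ¬(¬B ∧ (B ⊙ (A ≡ B)))) = min(0.260, 0.740) = 0.260

0.260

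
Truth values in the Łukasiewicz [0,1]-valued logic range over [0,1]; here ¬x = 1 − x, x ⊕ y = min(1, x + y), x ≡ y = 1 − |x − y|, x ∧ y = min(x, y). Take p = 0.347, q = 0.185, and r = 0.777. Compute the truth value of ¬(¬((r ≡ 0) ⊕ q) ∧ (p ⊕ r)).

r ≡ 0 = 1 − |0.777 − 0.000| = 1 − 0.777 = 0.223
(r ≡ 0) ⊕ q = min(1, 0.223 + 0.185) = min(1, 0.408) = 0.408
¬((r ≡ 0) ⊕ q) = 1 − 0.408 = 0.592
p ⊕ r = min(1, 0.347 + 0.777) = min(1, 1.124) = 1.000
¬((r ≡ 0) ⊕ q) ∧ (p ⊕ r) = min(0.592, 1.000) = 0.592
¬(¬((r ≡ 0) ⊕ q) ∧ (p ⊕ r)) = 1 − 0.592 = 0.408

0.408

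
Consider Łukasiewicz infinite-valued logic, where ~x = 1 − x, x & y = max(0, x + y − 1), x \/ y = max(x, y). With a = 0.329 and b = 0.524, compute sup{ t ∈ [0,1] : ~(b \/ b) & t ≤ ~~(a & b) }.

b \/ b = max(0.524, 0.524) = 0.524
~(b \/ b) = 1 − 0.524 = 0.476
So the left factor is ~(b \/ b) = 0.476.
a & b = max(0, 0.329 + 0.524 − 1) = max(0, -0.147) = 0.000
~(a & b) = 1 − 0.000 = 1.000
~~(a & b) = 1 − 1.000 = 0.000
So the right-hand bound is ~~(a & b) = 0.000.
The residuum of the Łukasiewicz t-norm gives the supremum: min(1, 1 − 0.476 + 0.000).
1 − 0.476 + 0.000 = 0.524, so t = min(1, 0.524) = 0.524.
Check: 0.476 & 0.524 = max(0, 0.000) = 0.000 ≤ 0.000.

0.524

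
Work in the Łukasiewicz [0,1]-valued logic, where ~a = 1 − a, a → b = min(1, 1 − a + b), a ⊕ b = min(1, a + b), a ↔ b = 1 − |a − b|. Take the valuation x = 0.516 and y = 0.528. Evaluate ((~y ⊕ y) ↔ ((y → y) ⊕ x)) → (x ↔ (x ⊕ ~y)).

0.528

~y = 1 − 0.528 = 0.472
~y ⊕ y = min(1, 0.472 + 0.528) = min(1, 1.000) = 1.000
y → y = min(1, 1 − 0.528 + 0.528) = min(1, 1.000) = 1.000
(y → y) ⊕ x = min(1, 1.000 + 0.516) = min(1, 1.516) = 1.000
(~y ⊕ y) ↔ ((y → y) ⊕ x) = 1 − |1.000 − 1.000| = 1 − 0.000 = 1.000
x ⊕ ~y = min(1, 0.516 + 0.472) = min(1, 0.988) = 0.988
x ↔ (x ⊕ ~y) = 1 − |0.516 − 0.988| = 1 − 0.472 = 0.528
((~y ⊕ y) ↔ ((y → y) ⊕ x)) → (x ↔ (x ⊕ ~y)) = min(1, 1 − 1.000 + 0.528) = min(1, 0.528) = 0.528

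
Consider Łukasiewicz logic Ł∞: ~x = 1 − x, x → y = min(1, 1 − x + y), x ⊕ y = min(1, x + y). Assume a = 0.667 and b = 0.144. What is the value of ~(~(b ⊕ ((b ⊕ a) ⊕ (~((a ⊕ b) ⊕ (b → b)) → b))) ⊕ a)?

0.333

b ⊕ a = min(1, 0.144 + 0.667) = min(1, 0.811) = 0.811
a ⊕ b = min(1, 0.667 + 0.144) = min(1, 0.811) = 0.811
b → b = min(1, 1 − 0.144 + 0.144) = min(1, 1.000) = 1.000
(a ⊕ b) ⊕ (b → b) = min(1, 0.811 + 1.000) = min(1, 1.811) = 1.000
~((a ⊕ b) ⊕ (b → b)) = 1 − 1.000 = 0.000
~((a ⊕ b) ⊕ (b → b)) → b = min(1, 1 − 0.000 + 0.144) = min(1, 1.144) = 1.000
(b ⊕ a) ⊕ (~((a ⊕ b) ⊕ (b → b)) → b) = min(1, 0.811 + 1.000) = min(1, 1.811) = 1.000
b ⊕ ((b ⊕ a) ⊕ (~((a ⊕ b) ⊕ (b → b)) → b)) = min(1, 0.144 + 1.000) = min(1, 1.144) = 1.000
~(b ⊕ ((b ⊕ a) ⊕ (~((a ⊕ b) ⊕ (b → b)) → b))) = 1 − 1.000 = 0.000
~(b ⊕ ((b ⊕ a) ⊕ (~((a ⊕ b) ⊕ (b → b)) → b))) ⊕ a = min(1, 0.000 + 0.667) = min(1, 0.667) = 0.667
~(~(b ⊕ ((b ⊕ a) ⊕ (~((a ⊕ b) ⊕ (b → b)) → b))) ⊕ a) = 1 − 0.667 = 0.333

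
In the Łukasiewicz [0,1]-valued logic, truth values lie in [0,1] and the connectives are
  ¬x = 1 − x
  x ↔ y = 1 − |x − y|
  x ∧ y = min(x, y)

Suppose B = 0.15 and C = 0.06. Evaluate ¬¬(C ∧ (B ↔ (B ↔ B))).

B ↔ B = 1 − |0.15 − 0.15| = 1 − 0.00 = 1.00
B ↔ (B ↔ B) = 1 − |0.15 − 1.00| = 1 − 0.85 = 0.15
C ∧ (B ↔ (B ↔ B)) = min(0.06, 0.15) = 0.06
¬(C ∧ (B ↔ (B ↔ B))) = 1 − 0.06 = 0.94
¬¬(C ∧ (B ↔ (B ↔ B))) = 1 − 0.94 = 0.06

0.06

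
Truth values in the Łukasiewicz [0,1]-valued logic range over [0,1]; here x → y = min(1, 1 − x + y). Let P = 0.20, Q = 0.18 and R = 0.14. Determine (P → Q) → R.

0.16

P → Q = min(1, 1 − 0.20 + 0.18) = min(1, 0.98) = 0.98
(P → Q) → R = min(1, 1 − 0.98 + 0.14) = min(1, 0.16) = 0.16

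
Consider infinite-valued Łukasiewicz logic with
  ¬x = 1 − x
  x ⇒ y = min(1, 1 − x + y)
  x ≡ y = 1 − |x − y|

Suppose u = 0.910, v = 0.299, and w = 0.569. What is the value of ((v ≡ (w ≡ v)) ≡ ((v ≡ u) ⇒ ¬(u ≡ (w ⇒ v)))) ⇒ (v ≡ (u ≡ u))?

0.521

w ≡ v = 1 − |0.569 − 0.299| = 1 − 0.270 = 0.730
v ≡ (w ≡ v) = 1 − |0.299 − 0.730| = 1 − 0.431 = 0.569
v ≡ u = 1 − |0.299 − 0.910| = 1 − 0.611 = 0.389
w ⇒ v = min(1, 1 − 0.569 + 0.299) = min(1, 0.730) = 0.730
u ≡ (w ⇒ v) = 1 − |0.910 − 0.730| = 1 − 0.180 = 0.820
¬(u ≡ (w ⇒ v)) = 1 − 0.820 = 0.180
(v ≡ u) ⇒ ¬(u ≡ (w ⇒ v)) = min(1, 1 − 0.389 + 0.180) = min(1, 0.791) = 0.791
(v ≡ (w ≡ v)) ≡ ((v ≡ u) ⇒ ¬(u ≡ (w ⇒ v))) = 1 − |0.569 − 0.791| = 1 − 0.222 = 0.778
u ≡ u = 1 − |0.910 − 0.910| = 1 − 0.000 = 1.000
v ≡ (u ≡ u) = 1 − |0.299 − 1.000| = 1 − 0.701 = 0.299
((v ≡ (w ≡ v)) ≡ ((v ≡ u) ⇒ ¬(u ≡ (w ⇒ v)))) ⇒ (v ≡ (u ≡ u)) = min(1, 1 − 0.778 + 0.299) = min(1, 0.521) = 0.521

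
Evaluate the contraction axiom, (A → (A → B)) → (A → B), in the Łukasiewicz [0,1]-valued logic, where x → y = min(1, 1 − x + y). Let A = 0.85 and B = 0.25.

0.85

A → B = min(1, 1 − 0.85 + 0.25) = min(1, 0.40) = 0.40
A → (A → B) = min(1, 1 − 0.85 + 0.40) = min(1, 0.55) = 0.55
(A → (A → B)) → (A → B) = min(1, 1 − 0.55 + 0.40) = min(1, 0.85) = 0.85
(The value 0.85 < 1 shows this instance is not satisfied; fails in Ł∞ (the t-norm is not idempotent).)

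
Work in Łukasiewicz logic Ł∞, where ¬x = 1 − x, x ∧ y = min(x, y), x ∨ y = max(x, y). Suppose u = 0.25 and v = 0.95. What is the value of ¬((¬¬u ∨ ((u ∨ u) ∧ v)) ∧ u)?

¬u = 1 − 0.25 = 0.75
¬¬u = 1 − 0.75 = 0.25
u ∨ u = max(0.25, 0.25) = 0.25
(u ∨ u) ∧ v = min(0.25, 0.95) = 0.25
¬¬u ∨ ((u ∨ u) ∧ v) = max(0.25, 0.25) = 0.25
(¬¬u ∨ ((u ∨ u) ∧ v)) ∧ u = min(0.25, 0.25) = 0.25
¬((¬¬u ∨ ((u ∨ u) ∧ v)) ∧ u) = 1 − 0.25 = 0.75

0.75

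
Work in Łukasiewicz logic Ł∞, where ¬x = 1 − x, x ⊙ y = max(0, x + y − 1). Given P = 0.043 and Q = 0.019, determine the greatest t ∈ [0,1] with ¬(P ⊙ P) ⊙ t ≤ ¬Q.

P ⊙ P = max(0, 0.043 + 0.043 − 1) = max(0, -0.914) = 0.000
¬(P ⊙ P) = 1 − 0.000 = 1.000
So the left factor is ¬(P ⊙ P) = 1.000.
¬Q = 1 − 0.019 = 0.981
So the right-hand bound is ¬Q = 0.981.
The residuum of the Łukasiewicz t-norm gives the supremum: min(1, 1 − 1.000 + 0.981).
1 − 1.000 + 0.981 = 0.981, so t = min(1, 0.981) = 0.981.
Check: 1.000 ⊙ 0.981 = max(0, 0.981) = 0.981 ≤ 0.981.

0.981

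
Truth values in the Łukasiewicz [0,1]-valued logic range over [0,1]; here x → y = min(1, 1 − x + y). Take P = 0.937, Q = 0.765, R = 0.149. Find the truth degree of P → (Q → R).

0.447

Q → R = min(1, 1 − 0.765 + 0.149) = min(1, 0.384) = 0.384
P → (Q → R) = min(1, 1 − 0.937 + 0.384) = min(1, 0.447) = 0.447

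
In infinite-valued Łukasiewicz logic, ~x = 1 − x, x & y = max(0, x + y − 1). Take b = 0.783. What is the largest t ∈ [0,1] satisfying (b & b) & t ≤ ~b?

0.651

b & b = max(0, 0.783 + 0.783 − 1) = max(0, 0.566) = 0.566
So the left factor is b & b = 0.566.
~b = 1 − 0.783 = 0.217
So the right-hand bound is ~b = 0.217.
The residuum of the Łukasiewicz t-norm gives the supremum: min(1, 1 − 0.566 + 0.217).
1 − 0.566 + 0.217 = 0.651, so t = min(1, 0.651) = 0.651.
Check: 0.566 & 0.651 = max(0, 0.217) = 0.217 ≤ 0.217.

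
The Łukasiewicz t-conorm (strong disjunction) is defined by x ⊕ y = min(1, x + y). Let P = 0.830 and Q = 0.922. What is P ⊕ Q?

1.000

P ⊕ Q = min(1, 0.830 + 0.922) = min(1, 1.752) = 1.000
For comparison, the Gödel t-conorm max(x, y) would give 0.922.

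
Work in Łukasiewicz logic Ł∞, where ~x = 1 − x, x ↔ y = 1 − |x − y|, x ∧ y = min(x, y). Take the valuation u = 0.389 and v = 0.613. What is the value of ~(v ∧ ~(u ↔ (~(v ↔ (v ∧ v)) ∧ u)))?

v ∧ v = min(0.613, 0.613) = 0.613
v ↔ (v ∧ v) = 1 − |0.613 − 0.613| = 1 − 0.000 = 1.000
~(v ↔ (v ∧ v)) = 1 − 1.000 = 0.000
~(v ↔ (v ∧ v)) ∧ u = min(0.000, 0.389) = 0.000
u ↔ (~(v ↔ (v ∧ v)) ∧ u) = 1 − |0.389 − 0.000| = 1 − 0.389 = 0.611
~(u ↔ (~(v ↔ (v ∧ v)) ∧ u)) = 1 − 0.611 = 0.389
v ∧ ~(u ↔ (~(v ↔ (v ∧ v)) ∧ u)) = min(0.613, 0.389) = 0.389
~(v ∧ ~(u ↔ (~(v ↔ (v ∧ v)) ∧ u))) = 1 − 0.389 = 0.611

0.611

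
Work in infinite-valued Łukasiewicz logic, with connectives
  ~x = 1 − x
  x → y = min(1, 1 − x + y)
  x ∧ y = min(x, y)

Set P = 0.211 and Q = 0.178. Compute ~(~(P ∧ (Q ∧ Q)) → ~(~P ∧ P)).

0.033

Q ∧ Q = min(0.178, 0.178) = 0.178
P ∧ (Q ∧ Q) = min(0.211, 0.178) = 0.178
~(P ∧ (Q ∧ Q)) = 1 − 0.178 = 0.822
~P = 1 − 0.211 = 0.789
~P ∧ P = min(0.789, 0.211) = 0.211
~(~P ∧ P) = 1 − 0.211 = 0.789
~(P ∧ (Q ∧ Q)) → ~(~P ∧ P) = min(1, 1 − 0.822 + 0.789) = min(1, 0.967) = 0.967
~(~(P ∧ (Q ∧ Q)) → ~(~P ∧ P)) = 1 − 0.967 = 0.033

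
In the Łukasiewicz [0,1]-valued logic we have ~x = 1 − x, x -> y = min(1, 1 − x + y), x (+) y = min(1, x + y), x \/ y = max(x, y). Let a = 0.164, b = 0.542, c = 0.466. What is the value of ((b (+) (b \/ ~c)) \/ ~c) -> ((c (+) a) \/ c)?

0.630

~c = 1 − 0.466 = 0.534
b \/ ~c = max(0.542, 0.534) = 0.542
b (+) (b \/ ~c) = min(1, 0.542 + 0.542) = min(1, 1.084) = 1.000
(b (+) (b \/ ~c)) \/ ~c = max(1.000, 0.534) = 1.000
c (+) a = min(1, 0.466 + 0.164) = min(1, 0.630) = 0.630
(c (+) a) \/ c = max(0.630, 0.466) = 0.630
((b (+) (b \/ ~c)) \/ ~c) -> ((c (+) a) \/ c) = min(1, 1 − 1.000 + 0.630) = min(1, 0.630) = 0.630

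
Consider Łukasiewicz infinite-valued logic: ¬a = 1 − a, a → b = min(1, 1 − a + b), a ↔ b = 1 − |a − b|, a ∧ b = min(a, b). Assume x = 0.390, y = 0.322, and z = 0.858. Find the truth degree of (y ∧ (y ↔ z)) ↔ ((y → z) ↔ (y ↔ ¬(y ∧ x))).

y ↔ z = 1 − |0.322 − 0.858| = 1 − 0.536 = 0.464
y ∧ (y ↔ z) = min(0.322, 0.464) = 0.322
y → z = min(1, 1 − 0.322 + 0.858) = min(1, 1.536) = 1.000
y ∧ x = min(0.322, 0.390) = 0.322
¬(y ∧ x) = 1 − 0.322 = 0.678
y ↔ ¬(y ∧ x) = 1 − |0.322 − 0.678| = 1 − 0.356 = 0.644
(y → z) ↔ (y ↔ ¬(y ∧ x)) = 1 − |1.000 − 0.644| = 1 − 0.356 = 0.644
(y ∧ (y ↔ z)) ↔ ((y → z) ↔ (y ↔ ¬(y ∧ x))) = 1 − |0.322 − 0.644| = 1 − 0.322 = 0.678

0.678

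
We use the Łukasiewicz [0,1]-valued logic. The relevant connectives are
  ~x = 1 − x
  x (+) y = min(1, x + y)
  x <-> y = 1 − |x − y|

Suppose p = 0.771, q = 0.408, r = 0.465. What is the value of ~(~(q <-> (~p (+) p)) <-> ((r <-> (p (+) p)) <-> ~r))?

~p = 1 − 0.771 = 0.229
~p (+) p = min(1, 0.229 + 0.771) = min(1, 1.000) = 1.000
q <-> (~p (+) p) = 1 − |0.408 − 1.000| = 1 − 0.592 = 0.408
~(q <-> (~p (+) p)) = 1 − 0.408 = 0.592
p (+) p = min(1, 0.771 + 0.771) = min(1, 1.542) = 1.000
r <-> (p (+) p) = 1 − |0.465 − 1.000| = 1 − 0.535 = 0.465
~r = 1 − 0.465 = 0.535
(r <-> (p (+) p)) <-> ~r = 1 − |0.465 − 0.535| = 1 − 0.070 = 0.930
~(q <-> (~p (+) p)) <-> ((r <-> (p (+) p)) <-> ~r) = 1 − |0.592 − 0.930| = 1 − 0.338 = 0.662
~(~(q <-> (~p (+) p)) <-> ((r <-> (p (+) p)) <-> ~r)) = 1 − 0.662 = 0.338

0.338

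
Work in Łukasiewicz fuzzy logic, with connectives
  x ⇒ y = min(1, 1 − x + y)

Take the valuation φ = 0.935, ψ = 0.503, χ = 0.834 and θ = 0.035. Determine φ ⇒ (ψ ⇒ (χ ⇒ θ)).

0.763

χ ⇒ θ = min(1, 1 − 0.834 + 0.035) = min(1, 0.201) = 0.201
ψ ⇒ (χ ⇒ θ) = min(1, 1 − 0.503 + 0.201) = min(1, 0.698) = 0.698
φ ⇒ (ψ ⇒ (χ ⇒ θ)) = min(1, 1 − 0.935 + 0.698) = min(1, 0.763) = 0.763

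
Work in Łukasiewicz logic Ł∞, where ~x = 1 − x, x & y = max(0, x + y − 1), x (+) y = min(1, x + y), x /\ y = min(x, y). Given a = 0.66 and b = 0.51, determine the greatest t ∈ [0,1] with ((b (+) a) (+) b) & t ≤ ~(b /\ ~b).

0.51

b (+) a = min(1, 0.51 + 0.66) = min(1, 1.17) = 1.00
(b (+) a) (+) b = min(1, 1.00 + 0.51) = min(1, 1.51) = 1.00
So the left factor is (b (+) a) (+) b = 1.00.
~b = 1 − 0.51 = 0.49
b /\ ~b = min(0.51, 0.49) = 0.49
~(b /\ ~b) = 1 − 0.49 = 0.51
So the right-hand bound is ~(b /\ ~b) = 0.51.
The residuum of the Łukasiewicz t-norm gives the supremum: min(1, 1 − 1.00 + 0.51).
1 − 1.00 + 0.51 = 0.51, so t = min(1, 0.51) = 0.51.
Check: 1.00 & 0.51 = max(0, 0.51) = 0.51 ≤ 0.51.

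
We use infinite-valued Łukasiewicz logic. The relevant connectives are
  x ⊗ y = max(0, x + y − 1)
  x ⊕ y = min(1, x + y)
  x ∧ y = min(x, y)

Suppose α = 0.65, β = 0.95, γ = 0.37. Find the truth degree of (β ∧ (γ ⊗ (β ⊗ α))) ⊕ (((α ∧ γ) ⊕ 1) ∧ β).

β ⊗ α = max(0, 0.95 + 0.65 − 1) = max(0, 0.60) = 0.60
γ ⊗ (β ⊗ α) = max(0, 0.37 + 0.60 − 1) = max(0, -0.03) = 0.00
β ∧ (γ ⊗ (β ⊗ α)) = min(0.95, 0.00) = 0.00
α ∧ γ = min(0.65, 0.37) = 0.37
(α ∧ γ) ⊕ 1 = min(1, 0.37 + 1.00) = min(1, 1.37) = 1.00
((α ∧ γ) ⊕ 1) ∧ β = min(1.00, 0.95) = 0.95
(β ∧ (γ ⊗ (β ⊗ α))) ⊕ (((α ∧ γ) ⊕ 1) ∧ β) = min(1, 0.00 + 0.95) = min(1, 0.95) = 0.95

0.95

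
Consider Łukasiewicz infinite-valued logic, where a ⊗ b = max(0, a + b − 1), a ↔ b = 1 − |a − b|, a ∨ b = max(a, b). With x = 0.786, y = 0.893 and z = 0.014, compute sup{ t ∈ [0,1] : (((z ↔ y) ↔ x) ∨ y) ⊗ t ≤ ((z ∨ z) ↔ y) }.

0.228

z ↔ y = 1 − |0.014 − 0.893| = 1 − 0.879 = 0.121
(z ↔ y) ↔ x = 1 − |0.121 − 0.786| = 1 − 0.665 = 0.335
((z ↔ y) ↔ x) ∨ y = max(0.335, 0.893) = 0.893
So the left factor is ((z ↔ y) ↔ x) ∨ y = 0.893.
z ∨ z = max(0.014, 0.014) = 0.014
(z ∨ z) ↔ y = 1 − |0.014 − 0.893| = 1 − 0.879 = 0.121
So the right-hand bound is (z ∨ z) ↔ y = 0.121.
The residuum of the Łukasiewicz t-norm gives the supremum: min(1, 1 − 0.893 + 0.121).
1 − 0.893 + 0.121 = 0.228, so t = min(1, 0.228) = 0.228.
Check: 0.893 ⊗ 0.228 = max(0, 0.121) = 0.121 ≤ 0.121.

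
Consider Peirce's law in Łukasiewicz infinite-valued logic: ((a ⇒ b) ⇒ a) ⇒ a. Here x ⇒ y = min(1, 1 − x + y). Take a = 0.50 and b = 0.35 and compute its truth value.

0.85

a ⇒ b = min(1, 1 − 0.50 + 0.35) = min(1, 0.85) = 0.85
(a ⇒ b) ⇒ a = min(1, 1 − 0.85 + 0.50) = min(1, 0.65) = 0.65
((a ⇒ b) ⇒ a) ⇒ a = min(1, 1 − 0.65 + 0.50) = min(1, 0.85) = 0.85
(The value 0.85 < 1 shows this instance is not satisfied; not a Ł∞-tautology in general.)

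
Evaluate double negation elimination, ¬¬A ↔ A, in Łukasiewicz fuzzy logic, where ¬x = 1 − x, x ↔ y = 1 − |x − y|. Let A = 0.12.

¬A = 1 − 0.12 = 0.88
¬¬A = 1 − 0.88 = 0.12
¬¬A ↔ A = 1 − |0.12 − 0.12| = 1 − 0.00 = 1.00
(As expected: always 1 in Ł∞ since negation is involutive.)

1.00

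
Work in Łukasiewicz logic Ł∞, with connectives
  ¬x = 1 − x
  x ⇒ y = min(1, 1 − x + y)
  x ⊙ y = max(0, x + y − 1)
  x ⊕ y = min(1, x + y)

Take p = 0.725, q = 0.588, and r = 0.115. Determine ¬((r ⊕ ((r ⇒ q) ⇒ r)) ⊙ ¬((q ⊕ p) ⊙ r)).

r ⇒ q = min(1, 1 − 0.115 + 0.588) = min(1, 1.473) = 1.000
(r ⇒ q) ⇒ r = min(1, 1 − 1.000 + 0.115) = min(1, 0.115) = 0.115
r ⊕ ((r ⇒ q) ⇒ r) = min(1, 0.115 + 0.115) = min(1, 0.230) = 0.230
q ⊕ p = min(1, 0.588 + 0.725) = min(1, 1.313) = 1.000
(q ⊕ p) ⊙ r = max(0, 1.000 + 0.115 − 1) = max(0, 0.115) = 0.115
¬((q ⊕ p) ⊙ r) = 1 − 0.115 = 0.885
(r ⊕ ((r ⇒ q) ⇒ r)) ⊙ ¬((q ⊕ p) ⊙ r) = max(0, 0.230 + 0.885 − 1) = max(0, 0.115) = 0.115
¬((r ⊕ ((r ⇒ q) ⇒ r)) ⊙ ¬((q ⊕ p) ⊙ r)) = 1 − 0.115 = 0.885

0.885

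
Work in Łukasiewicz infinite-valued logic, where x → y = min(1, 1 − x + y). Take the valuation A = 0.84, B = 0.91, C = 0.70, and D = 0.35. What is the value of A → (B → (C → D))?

C → D = min(1, 1 − 0.70 + 0.35) = min(1, 0.65) = 0.65
B → (C → D) = min(1, 1 − 0.91 + 0.65) = min(1, 0.74) = 0.74
A → (B → (C → D)) = min(1, 1 − 0.84 + 0.74) = min(1, 0.90) = 0.90

0.90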